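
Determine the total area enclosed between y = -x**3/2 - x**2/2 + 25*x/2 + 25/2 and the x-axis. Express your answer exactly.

506/3

The curve meets the x-axis where -x**3/2 - x**2/2 + 25*x/2 + 25/2 = 0, i.e. -(x - 5)*(x + 1)*(x + 5)/2 = 0, at x = -5, -1, 5.
On [-5, -1] the curve lies below the axis; ∫[-5,-1] (-x**3/2 - x**2/2 + 25*x/2 + 25/2) dx = -128/3, giving area 128/3.
On [-1, 5] the curve lies above the axis; ∫[-1,5] (-x**3/2 - x**2/2 + 25*x/2 + 25/2) dx = 126, giving area 126.
Total area = 128/3 + 126 = 506/3.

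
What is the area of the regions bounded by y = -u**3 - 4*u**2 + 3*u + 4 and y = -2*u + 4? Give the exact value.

Set the curves equal: -u**3 - 4*u**2 + 3*u + 4 = -2*u + 4, so -u**3 - 4*u**2 + 5*u = 0, which factors as -u*(u - 1)*(u + 5) = 0. The curves meet at u = -5, 0, 1.
On [-5, 0], y = -2*u + 4 is on top; that piece has area ∫[-5,0] (-(-u**3 - 4*u**2 + 5*u)) du = 875/12.
On [0, 1], y = -u**3 - 4*u**2 + 3*u + 4 is on top; that piece has area ∫[0,1] (-u**3 - 4*u**2 + 5*u) du = 11/12.
Total enclosed area = 875/12 + 11/12 = 443/6.

443/6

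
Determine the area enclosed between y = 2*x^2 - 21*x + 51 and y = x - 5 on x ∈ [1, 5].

The difference (2*x^2 - 21*x + 51) - (x - 5) = 2*x^2 - 22*x + 56 changes sign at x = 4 inside [1, 5], so split the integral there.
∫[1,4] (2*x^2 - 22*x + 56) dx = 45.
∫[4,5] (2*x^2 - 22*x + 56) dx = -7/3; the area of that piece is 7/3.
Total area = 45 + 7/3 = 142/3.

142/3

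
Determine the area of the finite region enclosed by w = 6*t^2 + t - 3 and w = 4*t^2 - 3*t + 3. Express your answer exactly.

64/3

Set the curves equal: 6*t^2 + t - 3 = 4*t^2 - 3*t + 3, so 2*t^2 + 4*t - 6 = 0, which factors as 2*(t - 1)*(t + 3) = 0. The curves meet at t = -3, 1.
On [-3, 1], w = 4*t^2 - 3*t + 3 is on top; that piece has area ∫[-3,1] (-(2*t^2 + 4*t - 6)) dt = 64/3.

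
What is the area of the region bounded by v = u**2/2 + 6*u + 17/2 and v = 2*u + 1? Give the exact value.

2/3

Set the curves equal: u**2/2 + 6*u + 17/2 = 2*u + 1, so u**2/2 + 4*u + 15/2 = 0, which factors as (u + 3)*(u + 5)/2 = 0. The curves meet at u = -5, -3.
On [-5, -3], v = 2*u + 1 is on top; that piece has area ∫[-5,-3] (-(u**2/2 + 4*u + 15/2)) du = 2/3.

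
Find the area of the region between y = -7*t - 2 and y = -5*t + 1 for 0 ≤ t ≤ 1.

4

On [0, 1], (-7*t - 2) - (-5*t + 1) = -2*t - 3 is ≤ 0 throughout, so the area is a single integral of |-2*t - 3|.
∫[0,1] (-2*t - 3) dt = -4; the area of that piece is 4.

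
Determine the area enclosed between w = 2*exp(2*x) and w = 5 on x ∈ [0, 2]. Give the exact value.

The difference (2*exp(2*x)) - (5) = 2*exp(2*x) - 5 changes sign at x = -log(2)/2 + log(5)/2 inside [0, 2], so split the integral there.
∫[0,-log(2)/2 + log(5)/2] (2*exp(2*x) - 5) dx = log(4*sqrt(10)/125) + 3/2; the area of that piece is -3/2 + log(25*sqrt(10)/8).
∫[-log(2)/2 + log(5)/2,2] (2*exp(2*x) - 5) dx = -25/2 - 5*log(2)/2 + 5*log(5)/2 + exp(4).
Total area = (-3/2 + log(25*sqrt(10)/8)) + (-25/2 - 5*log(2)/2 + 5*log(5)/2 + exp(4)) = -14 - 11*log(2)/2 + log(10)/2 + 9*log(5)/2 + exp(4).

-14 - 11*log(2)/2 + log(10)/2 + 9*log(5)/2 + exp(4)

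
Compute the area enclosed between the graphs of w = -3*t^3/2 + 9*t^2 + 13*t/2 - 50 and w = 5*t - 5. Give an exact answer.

Set the curves equal: -3*t^3/2 + 9*t^2 + 13*t/2 - 50 = 5*t - 5, so -3*t^3/2 + 9*t^2 + 3*t/2 - 45 = 0, which factors as -3*(t - 5)*(t - 3)*(t + 2)/2 = 0. The curves meet at t = -2, 3, 5.
On [-2, 3], w = 5*t - 5 is on top; that piece has area ∫[-2,3] (-(-3*t^3/2 + 9*t^2 + 3*t/2 - 45)) dt = 1125/8.
On [3, 5], w = -3*t^3/2 + 9*t^2 + 13*t/2 - 50 is on top; that piece has area ∫[3,5] (-3*t^3/2 + 9*t^2 + 3*t/2 - 45) dt = 12.
Total enclosed area = 1125/8 + 12 = 1221/8.

1221/8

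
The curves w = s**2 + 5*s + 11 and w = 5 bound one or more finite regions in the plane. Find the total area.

1/6

Set the curves equal: s**2 + 5*s + 11 = 5, so s**2 + 5*s + 6 = 0, which factors as (s + 2)*(s + 3) = 0. The curves meet at s = -3, -2.
On [-3, -2], w = 5 is on top; that piece has area ∫[-3,-2] (-(s**2 + 5*s + 6)) ds = 1/6.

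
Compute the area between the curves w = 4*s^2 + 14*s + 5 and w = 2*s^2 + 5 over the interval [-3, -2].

On [-3, -2], (4*s^2 + 14*s + 5) - (2*s^2 + 5) = 2*s^2 + 14*s is ≤ 0 throughout, so the area is a single integral of |2*s^2 + 14*s|.
∫[-3,-2] (2*s^2 + 14*s) ds = -67/3; the area of that piece is 67/3.

67/3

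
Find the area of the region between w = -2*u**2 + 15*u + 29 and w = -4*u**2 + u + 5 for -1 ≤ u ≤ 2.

On [-1, 2], (-2*u**2 + 15*u + 29) - (-4*u**2 + u + 5) = 2*u**2 + 14*u + 24 is ≥ 0 throughout, so the area is a single integral of |2*u**2 + 14*u + 24|.
∫[-1,2] (2*u**2 + 14*u + 24) du = 99.

99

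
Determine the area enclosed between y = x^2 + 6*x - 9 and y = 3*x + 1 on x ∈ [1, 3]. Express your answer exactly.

The difference (x^2 + 6*x - 9) - (3*x + 1) = x^2 + 3*x - 10 changes sign at x = 2 inside [1, 3], so split the integral there.
∫[1,2] (x^2 + 3*x - 10) dx = -19/6; the area of that piece is 19/6.
∫[2,3] (x^2 + 3*x - 10) dx = 23/6.
Total area = 19/6 + 23/6 = 7.

7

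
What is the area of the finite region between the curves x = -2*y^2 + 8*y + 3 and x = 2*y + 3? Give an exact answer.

9

Both boundary curves give x as a function of y, so integrate with respect to y. Setting them equal: -2*y^2 + 6*y = 0, i.e. -2*y*(y - 3) = 0, so they meet at y = 0, 3.
For y in [0, 3], x = -2*y^2 + 8*y + 3 is on the right; area = ∫[0,3] (-2*y^2 + 6*y) dy = 9.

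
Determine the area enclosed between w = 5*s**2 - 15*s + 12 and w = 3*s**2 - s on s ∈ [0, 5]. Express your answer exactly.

The difference (5*s**2 - 15*s + 12) - (3*s**2 - s) = 2*s**2 - 14*s + 12 changes sign at s = 1 inside [0, 5], so split the integral there.
∫[0,1] (2*s**2 - 14*s + 12) ds = 17/3.
∫[1,5] (2*s**2 - 14*s + 12) ds = -112/3; the area of that piece is 112/3.
Total area = 17/3 + 112/3 = 43.

43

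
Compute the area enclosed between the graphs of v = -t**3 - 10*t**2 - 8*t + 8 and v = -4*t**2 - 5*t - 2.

Set the curves equal: -t**3 - 10*t**2 - 8*t + 8 = -4*t**2 - 5*t - 2, so -t**3 - 6*t**2 - 3*t + 10 = 0, which factors as -(t - 1)*(t + 2)*(t + 5) = 0. The curves meet at t = -5, -2, 1.
On [-5, -2], v = -4*t**2 - 5*t - 2 is on top; that piece has area ∫[-5,-2] (-(-t**3 - 6*t**2 - 3*t + 10)) dt = 81/4.
On [-2, 1], v = -t**3 - 10*t**2 - 8*t + 8 is on top; that piece has area ∫[-2,1] (-t**3 - 6*t**2 - 3*t + 10) dt = 81/4.
Total enclosed area = 81/4 + 81/4 = 81/2.

81/2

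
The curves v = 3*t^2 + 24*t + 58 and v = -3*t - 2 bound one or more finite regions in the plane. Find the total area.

1/2

Set the curves equal: 3*t^2 + 24*t + 58 = -3*t - 2, so 3*t^2 + 27*t + 60 = 0, which factors as 3*(t + 4)*(t + 5) = 0. The curves meet at t = -5, -4.
On [-5, -4], v = -3*t - 2 is on top; that piece has area ∫[-5,-4] (-(3*t^2 + 27*t + 60)) dt = 1/2.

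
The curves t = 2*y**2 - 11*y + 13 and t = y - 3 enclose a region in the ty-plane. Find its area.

8/3

Both boundary curves give t as a function of y, so integrate with respect to y. Setting them equal: 2*y**2 - 12*y + 16 = 0, i.e. 2*(y - 4)*(y - 2) = 0, so they meet at y = 2, 4.
For y in [2, 4], t = 2*y**2 - 11*y + 13 is on the left; area = ∫[2,4] (-(2*y**2 - 12*y + 16)) dy = 8/3.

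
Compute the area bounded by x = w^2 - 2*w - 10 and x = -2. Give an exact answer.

36

Both boundary curves give x as a function of w, so integrate with respect to w. Setting them equal: w^2 - 2*w - 8 = 0, i.e. (w - 4)*(w + 2) = 0, so they meet at w = -2, 4.
For w in [-2, 4], x = w^2 - 2*w - 10 is on the left; area = ∫[-2,4] (-(w^2 - 2*w - 8)) dw = 36.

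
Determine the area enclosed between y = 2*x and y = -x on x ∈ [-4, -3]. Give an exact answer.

On [-4, -3], (2*x) - (-x) = 3*x is ≤ 0 throughout, so the area is a single integral of |3*x|.
∫[-4,-3] (3*x) dx = -21/2; the area of that piece is 21/2.

21/2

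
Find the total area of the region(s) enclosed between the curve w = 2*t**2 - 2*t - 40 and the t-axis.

243

The curve meets the t-axis where 2*t**2 - 2*t - 40 = 0, i.e. 2*(t - 5)*(t + 4) = 0, at t = -4, 5.
On [-4, 5] the curve lies below the axis; ∫[-4,5] (2*t**2 - 2*t - 40) dt = -243, giving area 243.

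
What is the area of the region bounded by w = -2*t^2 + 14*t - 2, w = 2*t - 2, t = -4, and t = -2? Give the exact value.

328/3

On [-4, -2], (-2*t^2 + 14*t - 2) - (2*t - 2) = -2*t^2 + 12*t is ≤ 0 throughout, so the area is a single integral of |-2*t^2 + 12*t|.
∫[-4,-2] (-2*t^2 + 12*t) dt = -328/3; the area of that piece is 328/3.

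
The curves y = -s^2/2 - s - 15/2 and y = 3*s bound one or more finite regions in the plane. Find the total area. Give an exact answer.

2/3

Set the curves equal: -s^2/2 - s - 15/2 = 3*s, so -s^2/2 - 4*s - 15/2 = 0, which factors as -(s + 3)*(s + 5)/2 = 0. The curves meet at s = -5, -3.
On [-5, -3], y = -s^2/2 - s - 15/2 is on top; that piece has area ∫[-5,-3] (-s^2/2 - 4*s - 15/2) ds = 2/3.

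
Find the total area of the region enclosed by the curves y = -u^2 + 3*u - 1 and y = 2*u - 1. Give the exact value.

Set the curves equal: -u^2 + 3*u - 1 = 2*u - 1, so -u^2 + u = 0, which factors as -u*(u - 1) = 0. The curves meet at u = 0, 1.
On [0, 1], y = -u^2 + 3*u - 1 is on top; that piece has area ∫[0,1] (-u^2 + u) du = 1/6.

1/6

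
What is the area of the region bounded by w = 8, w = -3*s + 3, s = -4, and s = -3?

11/2

On [-4, -3], (8) - (-3*s + 3) = 3*s + 5 is ≤ 0 throughout, so the area is a single integral of |3*s + 5|.
∫[-4,-3] (3*s + 5) ds = -11/2; the area of that piece is 11/2.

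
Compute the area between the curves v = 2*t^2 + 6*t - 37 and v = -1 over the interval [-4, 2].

On [-4, 2], (2*t^2 + 6*t - 37) - (-1) = 2*t^2 + 6*t - 36 is ≤ 0 throughout, so the area is a single integral of |2*t^2 + 6*t - 36|.
∫[-4,2] (2*t^2 + 6*t - 36) dt = -204; the area of that piece is 204.

204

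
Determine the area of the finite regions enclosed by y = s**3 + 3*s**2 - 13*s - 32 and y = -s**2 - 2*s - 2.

863/6

Set the curves equal: s**3 + 3*s**2 - 13*s - 32 = -s**2 - 2*s - 2, so s**3 + 4*s**2 - 11*s - 30 = 0, which factors as (s - 3)*(s + 2)*(s + 5) = 0. The curves meet at s = -5, -2, 3.
On [-5, -2], y = s**3 + 3*s**2 - 13*s - 32 is on top; that piece has area ∫[-5,-2] (s**3 + 4*s**2 - 11*s - 30) ds = 117/4.
On [-2, 3], y = -s**2 - 2*s - 2 is on top; that piece has area ∫[-2,3] (-(s**3 + 4*s**2 - 11*s - 30)) ds = 1375/12.
Total enclosed area = 117/4 + 1375/12 = 863/6.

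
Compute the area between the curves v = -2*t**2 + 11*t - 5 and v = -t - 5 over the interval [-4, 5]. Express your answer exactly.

616/3

The difference (-2*t**2 + 11*t - 5) - (-t - 5) = -2*t**2 + 12*t changes sign at t = 0 inside [-4, 5], so split the integral there.
∫[-4,0] (-2*t**2 + 12*t) dt = -416/3; the area of that piece is 416/3.
∫[0,5] (-2*t**2 + 12*t) dt = 200/3.
Total area = 416/3 + 200/3 = 616/3.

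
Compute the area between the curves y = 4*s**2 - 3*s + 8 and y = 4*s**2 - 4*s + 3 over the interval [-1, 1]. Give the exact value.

10

On [-1, 1], (4*s**2 - 3*s + 8) - (4*s**2 - 4*s + 3) = s + 5 is ≥ 0 throughout, so the area is a single integral of |s + 5|.
∫[-1,1] (s + 5) ds = 10.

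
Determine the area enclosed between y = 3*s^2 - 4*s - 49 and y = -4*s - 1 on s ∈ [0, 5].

The difference (3*s^2 - 4*s - 49) - (-4*s - 1) = 3*s^2 - 48 changes sign at s = 4 inside [0, 5], so split the integral there.
∫[0,4] (3*s^2 - 48) ds = -128; the area of that piece is 128.
∫[4,5] (3*s^2 - 48) ds = 13.
Total area = 128 + 13 = 141.

141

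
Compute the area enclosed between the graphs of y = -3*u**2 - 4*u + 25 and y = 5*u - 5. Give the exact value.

343/2

Set the curves equal: -3*u**2 - 4*u + 25 = 5*u - 5, so -3*u**2 - 9*u + 30 = 0, which factors as -3*(u - 2)*(u + 5) = 0. The curves meet at u = -5, 2.
On [-5, 2], y = -3*u**2 - 4*u + 25 is on top; that piece has area ∫[-5,2] (-3*u**2 - 9*u + 30) du = 343/2.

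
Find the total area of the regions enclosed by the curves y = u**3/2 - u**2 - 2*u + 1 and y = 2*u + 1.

74/3

Set the curves equal: u**3/2 - u**2 - 2*u + 1 = 2*u + 1, so u**3/2 - u**2 - 4*u = 0, which factors as u*(u - 4)*(u + 2)/2 = 0. The curves meet at u = -2, 0, 4.
On [-2, 0], y = u**3/2 - u**2 - 2*u + 1 is on top; that piece has area ∫[-2,0] (u**3/2 - u**2 - 4*u) du = 10/3.
On [0, 4], y = 2*u + 1 is on top; that piece has area ∫[0,4] (-(u**3/2 - u**2 - 4*u)) du = 64/3.
Total enclosed area = 10/3 + 64/3 = 74/3.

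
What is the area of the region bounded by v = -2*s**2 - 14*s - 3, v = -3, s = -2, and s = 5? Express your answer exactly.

281

The difference (-2*s**2 - 14*s - 3) - (-3) = -2*s**2 - 14*s changes sign at s = 0 inside [-2, 5], so split the integral there.
∫[-2,0] (-2*s**2 - 14*s) ds = 68/3.
∫[0,5] (-2*s**2 - 14*s) ds = -775/3; the area of that piece is 775/3.
Total area = 68/3 + 775/3 = 281.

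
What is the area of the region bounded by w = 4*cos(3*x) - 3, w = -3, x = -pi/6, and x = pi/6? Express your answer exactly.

On [-pi/6, pi/6], (4*cos(3*x) - 3) - (-3) = 4*cos(3*x) is ≥ 0 throughout, so the area is a single integral of |4*cos(3*x)|.
∫[-pi/6,pi/6] (4*cos(3*x)) dx = 8/3.

8/3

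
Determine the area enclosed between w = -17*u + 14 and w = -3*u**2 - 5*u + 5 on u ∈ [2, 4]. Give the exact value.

6

The difference (-17*u + 14) - (-3*u**2 - 5*u + 5) = 3*u**2 - 12*u + 9 changes sign at u = 3 inside [2, 4], so split the integral there.
∫[2,3] (3*u**2 - 12*u + 9) du = -2; the area of that piece is 2.
∫[3,4] (3*u**2 - 12*u + 9) du = 4.
Total area = 2 + 4 = 6.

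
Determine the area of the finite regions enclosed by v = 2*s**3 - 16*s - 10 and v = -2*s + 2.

Set the curves equal: 2*s**3 - 16*s - 10 = -2*s + 2, so 2*s**3 - 14*s - 12 = 0, which factors as 2*(s - 3)*(s + 1)*(s + 2) = 0. The curves meet at s = -2, -1, 3.
On [-2, -1], v = 2*s**3 - 16*s - 10 is on top; that piece has area ∫[-2,-1] (2*s**3 - 14*s - 12) ds = 3/2.
On [-1, 3], v = -2*s + 2 is on top; that piece has area ∫[-1,3] (-(2*s**3 - 14*s - 12)) ds = 64.
Total enclosed area = 3/2 + 64 = 131/2.

131/2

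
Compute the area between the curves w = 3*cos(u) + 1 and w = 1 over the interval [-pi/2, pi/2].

On [-pi/2, pi/2], (3*cos(u) + 1) - (1) = 3*cos(u) is ≥ 0 throughout, so the area is a single integral of |3*cos(u)|.
∫[-pi/2,pi/2] (3*cos(u)) du = 6.

6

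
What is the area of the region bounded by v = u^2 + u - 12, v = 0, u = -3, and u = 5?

212/3

The difference (u^2 + u - 12) - (0) = u^2 + u - 12 changes sign at u = 3 inside [-3, 5], so split the integral there.
∫[-3,3] (u^2 + u - 12) du = -54; the area of that piece is 54.
∫[3,5] (u^2 + u - 12) du = 50/3.
Total area = 54 + 50/3 = 212/3.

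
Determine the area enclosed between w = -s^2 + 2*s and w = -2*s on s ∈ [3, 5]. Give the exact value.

The difference (-s^2 + 2*s) - (-2*s) = -s^2 + 4*s changes sign at s = 4 inside [3, 5], so split the integral there.
∫[3,4] (-s^2 + 4*s) ds = 5/3.
∫[4,5] (-s^2 + 4*s) ds = -7/3; the area of that piece is 7/3.
Total area = 5/3 + 7/3 = 4.

4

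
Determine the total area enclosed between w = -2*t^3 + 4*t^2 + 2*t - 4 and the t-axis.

37/6

The curve meets the t-axis where -2*t^3 + 4*t^2 + 2*t - 4 = 0, i.e. -2*(t - 2)*(t - 1)*(t + 1) = 0, at t = -1, 1, 2.
On [-1, 1] the curve lies below the axis; ∫[-1,1] (-2*t^3 + 4*t^2 + 2*t - 4) dt = -16/3, giving area 16/3.
On [1, 2] the curve lies above the axis; ∫[1,2] (-2*t^3 + 4*t^2 + 2*t - 4) dt = 5/6, giving area 5/6.
Total area = 16/3 + 5/6 = 37/6.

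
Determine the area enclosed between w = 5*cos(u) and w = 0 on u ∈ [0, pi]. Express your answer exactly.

10

The difference (5*cos(u)) - (0) = 5*cos(u) changes sign at u = pi/2 inside [0, pi], so split the integral there.
∫[0,pi/2] (5*cos(u)) du = 5.
∫[pi/2,pi] (5*cos(u)) du = -5; the area of that piece is 5.
Total area = 5 + 5 = 10.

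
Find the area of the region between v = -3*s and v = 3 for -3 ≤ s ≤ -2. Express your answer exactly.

9/2

On [-3, -2], (-3*s) - (3) = -3*s - 3 is ≥ 0 throughout, so the area is a single integral of |-3*s - 3|.
∫[-3,-2] (-3*s - 3) ds = 9/2.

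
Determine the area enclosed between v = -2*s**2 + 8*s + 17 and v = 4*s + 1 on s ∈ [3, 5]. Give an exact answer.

12

The difference (-2*s**2 + 8*s + 17) - (4*s + 1) = -2*s**2 + 4*s + 16 changes sign at s = 4 inside [3, 5], so split the integral there.
∫[3,4] (-2*s**2 + 4*s + 16) ds = 16/3.
∫[4,5] (-2*s**2 + 4*s + 16) ds = -20/3; the area of that piece is 20/3.
Total area = 16/3 + 20/3 = 12.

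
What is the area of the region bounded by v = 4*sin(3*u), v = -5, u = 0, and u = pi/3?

8/3 + 5*pi/3

On [0, pi/3], (4*sin(3*u)) - (-5) = 4*sin(3*u) + 5 is ≥ 0 throughout, so the area is a single integral of |4*sin(3*u) + 5|.
∫[0,pi/3] (4*sin(3*u) + 5) du = 8/3 + 5*pi/3.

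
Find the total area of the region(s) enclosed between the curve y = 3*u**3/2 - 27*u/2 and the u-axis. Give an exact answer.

243/4

The curve meets the u-axis where 3*u**3/2 - 27*u/2 = 0, i.e. 3*u*(u - 3)*(u + 3)/2 = 0, at u = -3, 0, 3.
On [-3, 0] the curve lies above the axis; ∫[-3,0] (3*u**3/2 - 27*u/2) du = 243/8, giving area 243/8.
On [0, 3] the curve lies below the axis; ∫[0,3] (3*u**3/2 - 27*u/2) du = -243/8, giving area 243/8.
Total area = 243/8 + 243/8 = 243/4.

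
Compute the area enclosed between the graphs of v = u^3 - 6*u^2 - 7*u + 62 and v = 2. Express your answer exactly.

517/2

Set the curves equal: u^3 - 6*u^2 - 7*u + 62 = 2, so u^3 - 6*u^2 - 7*u + 60 = 0, which factors as (u - 5)*(u - 4)*(u + 3) = 0. The curves meet at u = -3, 4, 5.
On [-3, 4], v = u^3 - 6*u^2 - 7*u + 62 is on top; that piece has area ∫[-3,4] (u^3 - 6*u^2 - 7*u + 60) du = 1029/4.
On [4, 5], v = 2 is on top; that piece has area ∫[4,5] (-(u^3 - 6*u^2 - 7*u + 60)) du = 5/4.
Total enclosed area = 1029/4 + 5/4 = 517/2.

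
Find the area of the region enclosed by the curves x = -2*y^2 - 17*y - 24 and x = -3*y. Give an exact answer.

1/3

Both boundary curves give x as a function of y, so integrate with respect to y. Setting them equal: -2*y^2 - 14*y - 24 = 0, i.e. -2*(y + 3)*(y + 4) = 0, so they meet at y = -4, -3.
For y in [-4, -3], x = -2*y^2 - 17*y - 24 is on the right; area = ∫[-4,-3] (-2*y^2 - 14*y - 24) dy = 1/3.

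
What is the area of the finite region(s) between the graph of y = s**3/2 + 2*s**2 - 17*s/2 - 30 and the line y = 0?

The curve meets the s-axis where s**3/2 + 2*s**2 - 17*s/2 - 30 = 0, i.e. (s - 4)*(s + 3)*(s + 5)/2 = 0, at s = -5, -3, 4.
On [-5, -3] the curve lies above the axis; ∫[-5,-3] (s**3/2 + 2*s**2 - 17*s/2 - 30) ds = 16/3, giving area 16/3.
On [-3, 4] the curve lies below the axis; ∫[-3,4] (s**3/2 + 2*s**2 - 17*s/2 - 30) ds = -3773/24, giving area 3773/24.
Total area = 16/3 + 3773/24 = 3901/24.

3901/24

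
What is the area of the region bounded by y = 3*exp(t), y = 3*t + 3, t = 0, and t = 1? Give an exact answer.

-15/2 + 3*exp(1)

On [0, 1], (3*exp(t)) - (3*t + 3) = -3*t + 3*exp(t) - 3 is ≥ 0 throughout, so the area is a single integral of |-3*t + 3*exp(t) - 3|.
∫[0,1] (-3*t + 3*exp(t) - 3) dt = -15/2 + 3*exp(1).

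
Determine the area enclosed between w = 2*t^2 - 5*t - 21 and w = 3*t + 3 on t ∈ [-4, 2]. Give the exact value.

The difference (2*t^2 - 5*t - 21) - (3*t + 3) = 2*t^2 - 8*t - 24 changes sign at t = -2 inside [-4, 2], so split the integral there.
∫[-4,-2] (2*t^2 - 8*t - 24) dt = 112/3.
∫[-2,2] (2*t^2 - 8*t - 24) dt = -256/3; the area of that piece is 256/3.
Total area = 112/3 + 256/3 = 368/3.

368/3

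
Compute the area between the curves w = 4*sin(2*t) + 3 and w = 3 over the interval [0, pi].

The difference (4*sin(2*t) + 3) - (3) = 4*sin(2*t) changes sign at t = pi/2 inside [0, pi], so split the integral there.
∫[0,pi/2] (4*sin(2*t)) dt = 4.
∫[pi/2,pi] (4*sin(2*t)) dt = -4; the area of that piece is 4.
Total area = 4 + 4 = 8.

8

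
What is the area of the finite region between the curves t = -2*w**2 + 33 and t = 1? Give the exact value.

Both boundary curves give t as a function of w, so integrate with respect to w. Setting them equal: -2*w**2 + 32 = 0, i.e. -2*(w - 4)*(w + 4) = 0, so they meet at w = -4, 4.
For w in [-4, 4], t = -2*w**2 + 33 is on the right; area = ∫[-4,4] (-2*w**2 + 32) dw = 512/3.

512/3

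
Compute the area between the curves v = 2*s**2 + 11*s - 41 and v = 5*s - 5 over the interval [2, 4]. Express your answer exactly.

18

The difference (2*s**2 + 11*s - 41) - (5*s - 5) = 2*s**2 + 6*s - 36 changes sign at s = 3 inside [2, 4], so split the integral there.
∫[2,3] (2*s**2 + 6*s - 36) ds = -25/3; the area of that piece is 25/3.
∫[3,4] (2*s**2 + 6*s - 36) ds = 29/3.
Total area = 25/3 + 29/3 = 18.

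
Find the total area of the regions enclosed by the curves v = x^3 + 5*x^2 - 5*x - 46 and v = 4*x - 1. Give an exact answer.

Set the curves equal: x^3 + 5*x^2 - 5*x - 46 = 4*x - 1, so x^3 + 5*x^2 - 9*x - 45 = 0, which factors as (x - 3)*(x + 3)*(x + 5) = 0. The curves meet at x = -5, -3, 3.
On [-5, -3], v = x^3 + 5*x^2 - 5*x - 46 is on top; that piece has area ∫[-5,-3] (x^3 + 5*x^2 - 9*x - 45) dx = 28/3.
On [-3, 3], v = 4*x - 1 is on top; that piece has area ∫[-3,3] (-(x^3 + 5*x^2 - 9*x - 45)) dx = 180.
Total enclosed area = 28/3 + 180 = 568/3.

568/3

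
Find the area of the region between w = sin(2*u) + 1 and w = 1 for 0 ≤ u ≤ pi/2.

1

On [0, pi/2], (sin(2*u) + 1) - (1) = sin(2*u) is ≥ 0 throughout, so the area is a single integral of |sin(2*u)|.
∫[0,pi/2] (sin(2*u)) du = 1.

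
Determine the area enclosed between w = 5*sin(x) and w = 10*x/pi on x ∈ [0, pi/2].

5 - 5*pi/4

On [0, pi/2], (5*sin(x)) - (10*x/pi) = -10*x/pi + 5*sin(x) is ≥ 0 throughout, so the area is a single integral of |-10*x/pi + 5*sin(x)|.
∫[0,pi/2] (-10*x/pi + 5*sin(x)) dx = 5 - 5*pi/4.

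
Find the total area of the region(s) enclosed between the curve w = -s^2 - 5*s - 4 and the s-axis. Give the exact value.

The curve meets the s-axis where -s^2 - 5*s - 4 = 0, i.e. -(s + 1)*(s + 4) = 0, at s = -4, -1.
On [-4, -1] the curve lies above the axis; ∫[-4,-1] (-s^2 - 5*s - 4) ds = 9/2, giving area 9/2.

9/2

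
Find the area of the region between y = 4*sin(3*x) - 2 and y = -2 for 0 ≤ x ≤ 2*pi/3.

16/3

The difference (4*sin(3*x) - 2) - (-2) = 4*sin(3*x) changes sign at x = pi/3 inside [0, 2*pi/3], so split the integral there.
∫[0,pi/3] (4*sin(3*x)) dx = 8/3.
∫[pi/3,2*pi/3] (4*sin(3*x)) dx = -8/3; the area of that piece is 8/3.
Total area = 8/3 + 8/3 = 16/3.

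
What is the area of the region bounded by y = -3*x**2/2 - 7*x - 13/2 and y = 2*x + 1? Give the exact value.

16

Set the curves equal: -3*x**2/2 - 7*x - 13/2 = 2*x + 1, so -3*x**2/2 - 9*x - 15/2 = 0, which factors as -3*(x + 1)*(x + 5)/2 = 0. The curves meet at x = -5, -1.
On [-5, -1], y = -3*x**2/2 - 7*x - 13/2 is on top; that piece has area ∫[-5,-1] (-3*x**2/2 - 9*x - 15/2) dx = 16.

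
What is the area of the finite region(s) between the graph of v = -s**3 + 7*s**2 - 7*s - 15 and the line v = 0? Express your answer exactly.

148/3

The curve meets the s-axis where -s**3 + 7*s**2 - 7*s - 15 = 0, i.e. -(s - 5)*(s - 3)*(s + 1) = 0, at s = -1, 3, 5.
On [-1, 3] the curve lies below the axis; ∫[-1,3] (-s**3 + 7*s**2 - 7*s - 15) ds = -128/3, giving area 128/3.
On [3, 5] the curve lies above the axis; ∫[3,5] (-s**3 + 7*s**2 - 7*s - 15) ds = 20/3, giving area 20/3.
Total area = 128/3 + 20/3 = 148/3.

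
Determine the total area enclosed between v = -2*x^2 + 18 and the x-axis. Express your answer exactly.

The curve meets the x-axis where -2*x^2 + 18 = 0, i.e. -2*(x - 3)*(x + 3) = 0, at x = -3, 3.
On [-3, 3] the curve lies above the axis; ∫[-3,3] (-2*x^2 + 18) dx = 72, giving area 72.

72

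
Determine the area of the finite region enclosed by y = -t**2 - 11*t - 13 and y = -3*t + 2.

4/3

Set the curves equal: -t**2 - 11*t - 13 = -3*t + 2, so -t**2 - 8*t - 15 = 0, which factors as -(t + 3)*(t + 5) = 0. The curves meet at t = -5, -3.
On [-5, -3], y = -t**2 - 11*t - 13 is on top; that piece has area ∫[-5,-3] (-t**2 - 8*t - 15) dt = 4/3.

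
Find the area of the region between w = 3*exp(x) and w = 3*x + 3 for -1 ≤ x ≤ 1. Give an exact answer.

On [-1, 1], (3*exp(x)) - (3*x + 3) = -3*x + 3*exp(x) - 3 is ≥ 0 throughout, so the area is a single integral of |-3*x + 3*exp(x) - 3|.
∫[-1,1] (-3*x + 3*exp(x) - 3) dx = -6 - 3*exp(-1) + 3*exp(1).

-6 - 3*exp(-1) + 3*exp(1)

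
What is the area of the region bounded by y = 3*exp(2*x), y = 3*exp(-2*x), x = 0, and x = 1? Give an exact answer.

-3 + 3*exp(-2)/2 + 3*exp(2)/2

On [0, 1], (3*exp(2*x)) - (3*exp(-2*x)) = 3*exp(2*x) - 3*exp(-2*x) is ≥ 0 throughout, so the area is a single integral of |3*exp(2*x) - 3*exp(-2*x)|.
∫[0,1] (3*exp(2*x) - 3*exp(-2*x)) dx = -3 + 3*exp(-2)/2 + 3*exp(2)/2.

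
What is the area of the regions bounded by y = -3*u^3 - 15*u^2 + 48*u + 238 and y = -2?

Set the curves equal: -3*u^3 - 15*u^2 + 48*u + 238 = -2, so -3*u^3 - 15*u^2 + 48*u + 240 = 0, which factors as -3*(u - 4)*(u + 4)*(u + 5) = 0. The curves meet at u = -5, -4, 4.
On [-5, -4], y = -2 is on top; that piece has area ∫[-5,-4] (-(-3*u^3 - 15*u^2 + 48*u + 240)) du = 17/4.
On [-4, 4], y = -3*u^3 - 15*u^2 + 48*u + 238 is on top; that piece has area ∫[-4,4] (-3*u^3 - 15*u^2 + 48*u + 240) du = 1280.
Total enclosed area = 17/4 + 1280 = 5137/4.

5137/4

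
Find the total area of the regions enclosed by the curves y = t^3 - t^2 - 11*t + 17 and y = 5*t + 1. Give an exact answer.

863/6

Set the curves equal: t^3 - t^2 - 11*t + 17 = 5*t + 1, so t^3 - t^2 - 16*t + 16 = 0, which factors as (t - 4)*(t - 1)*(t + 4) = 0. The curves meet at t = -4, 1, 4.
On [-4, 1], y = t^3 - t^2 - 11*t + 17 is on top; that piece has area ∫[-4,1] (t^3 - t^2 - 16*t + 16) dt = 1375/12.
On [1, 4], y = 5*t + 1 is on top; that piece has area ∫[1,4] (-(t^3 - t^2 - 16*t + 16)) dt = 117/4.
Total enclosed area = 1375/12 + 117/4 = 863/6.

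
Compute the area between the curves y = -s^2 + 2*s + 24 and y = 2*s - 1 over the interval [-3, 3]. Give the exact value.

On [-3, 3], (-s^2 + 2*s + 24) - (2*s - 1) = -s^2 + 25 is ≥ 0 throughout, so the area is a single integral of |-s^2 + 25|.
∫[-3,3] (-s^2 + 25) ds = 132.

132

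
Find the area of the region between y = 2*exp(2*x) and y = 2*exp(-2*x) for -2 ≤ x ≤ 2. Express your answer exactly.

-4 + 2*exp(-4) + 2*exp(4)

The difference (2*exp(2*x)) - (2*exp(-2*x)) = 2*exp(2*x) - 2*exp(-2*x) changes sign at x = 0 inside [-2, 2], so split the integral there.
∫[-2,0] (2*exp(2*x) - 2*exp(-2*x)) dx = -exp(4) - exp(-4) + 2; the area of that piece is -2 + exp(-4) + exp(4).
∫[0,2] (2*exp(2*x) - 2*exp(-2*x)) dx = -2 + exp(-4) + exp(4).
Total area = (-2 + exp(-4) + exp(4)) + (-2 + exp(-4) + exp(4)) = -4 + 2*exp(-4) + 2*exp(4).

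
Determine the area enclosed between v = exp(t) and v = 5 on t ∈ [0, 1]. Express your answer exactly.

On [0, 1], (exp(t)) - (5) = exp(t) - 5 is ≤ 0 throughout, so the area is a single integral of |exp(t) - 5|.
∫[0,1] (exp(t) - 5) dt = -6 + exp(1); the area of that piece is 6 - exp(1).

6 - exp(1)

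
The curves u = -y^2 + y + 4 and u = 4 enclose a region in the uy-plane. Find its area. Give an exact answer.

Both boundary curves give u as a function of y, so integrate with respect to y. Setting them equal: -y^2 + y = 0, i.e. -y*(y - 1) = 0, so they meet at y = 0, 1.
For y in [0, 1], u = -y^2 + y + 4 is on the right; area = ∫[0,1] (-y^2 + y) dy = 1/6.

1/6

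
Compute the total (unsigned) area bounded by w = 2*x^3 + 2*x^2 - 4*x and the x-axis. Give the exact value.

The curve meets the x-axis where 2*x^3 + 2*x^2 - 4*x = 0, i.e. 2*x*(x - 1)*(x + 2) = 0, at x = -2, 0, 1.
On [-2, 0] the curve lies above the axis; ∫[-2,0] (2*x^3 + 2*x^2 - 4*x) dx = 16/3, giving area 16/3.
On [0, 1] the curve lies below the axis; ∫[0,1] (2*x^3 + 2*x^2 - 4*x) dx = -5/6, giving area 5/6.
Total area = 16/3 + 5/6 = 37/6.

37/6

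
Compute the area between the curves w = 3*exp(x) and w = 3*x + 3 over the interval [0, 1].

-15/2 + 3*exp(1)

On [0, 1], (3*exp(x)) - (3*x + 3) = -3*x + 3*exp(x) - 3 is ≥ 0 throughout, so the area is a single integral of |-3*x + 3*exp(x) - 3|.
∫[0,1] (-3*x + 3*exp(x) - 3) dx = -15/2 + 3*exp(1).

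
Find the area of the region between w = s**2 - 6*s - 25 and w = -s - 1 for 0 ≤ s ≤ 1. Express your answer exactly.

On [0, 1], (s**2 - 6*s - 25) - (-s - 1) = s**2 - 5*s - 24 is ≤ 0 throughout, so the area is a single integral of |s**2 - 5*s - 24|.
∫[0,1] (s**2 - 5*s - 24) ds = -157/6; the area of that piece is 157/6.

157/6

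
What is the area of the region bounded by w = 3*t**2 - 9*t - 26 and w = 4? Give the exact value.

Set the curves equal: 3*t**2 - 9*t - 26 = 4, so 3*t**2 - 9*t - 30 = 0, which factors as 3*(t - 5)*(t + 2) = 0. The curves meet at t = -2, 5.
On [-2, 5], w = 4 is on top; that piece has area ∫[-2,5] (-(3*t**2 - 9*t - 30)) dt = 343/2.

343/2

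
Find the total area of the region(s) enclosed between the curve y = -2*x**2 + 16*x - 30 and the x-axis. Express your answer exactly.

The curve meets the x-axis where -2*x**2 + 16*x - 30 = 0, i.e. -2*(x - 5)*(x - 3) = 0, at x = 3, 5.
On [3, 5] the curve lies above the axis; ∫[3,5] (-2*x**2 + 16*x - 30) dx = 8/3, giving area 8/3.

8/3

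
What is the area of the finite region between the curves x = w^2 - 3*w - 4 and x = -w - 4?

4/3

Both boundary curves give x as a function of w, so integrate with respect to w. Setting them equal: w^2 - 2*w = 0, i.e. w*(w - 2) = 0, so they meet at w = 0, 2.
For w in [0, 2], x = w^2 - 3*w - 4 is on the left; area = ∫[0,2] (-(w^2 - 2*w)) dw = 4/3.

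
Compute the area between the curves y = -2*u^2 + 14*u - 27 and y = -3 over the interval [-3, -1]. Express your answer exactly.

On [-3, -1], (-2*u^2 + 14*u - 27) - (-3) = -2*u^2 + 14*u - 24 is ≤ 0 throughout, so the area is a single integral of |-2*u^2 + 14*u - 24|.
∫[-3,-1] (-2*u^2 + 14*u - 24) du = -364/3; the area of that piece is 364/3.

364/3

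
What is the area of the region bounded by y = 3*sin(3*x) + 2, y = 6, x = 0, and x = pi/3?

-2 + 4*pi/3

On [0, pi/3], (3*sin(3*x) + 2) - (6) = 3*sin(3*x) - 4 is ≤ 0 throughout, so the area is a single integral of |3*sin(3*x) - 4|.
∫[0,pi/3] (3*sin(3*x) - 4) dx = 2 - 4*pi/3; the area of that piece is -2 + 4*pi/3.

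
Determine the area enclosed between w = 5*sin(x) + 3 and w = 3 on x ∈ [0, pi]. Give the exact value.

On [0, pi], (5*sin(x) + 3) - (3) = 5*sin(x) is ≥ 0 throughout, so the area is a single integral of |5*sin(x)|.
∫[0,pi] (5*sin(x)) dx = 10.

10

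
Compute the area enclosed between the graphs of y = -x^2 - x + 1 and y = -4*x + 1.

Set the curves equal: -x^2 - x + 1 = -4*x + 1, so -x^2 + 3*x = 0, which factors as -x*(x - 3) = 0. The curves meet at x = 0, 3.
On [0, 3], y = -x^2 - x + 1 is on top; that piece has area ∫[0,3] (-x^2 + 3*x) dx = 9/2.

9/2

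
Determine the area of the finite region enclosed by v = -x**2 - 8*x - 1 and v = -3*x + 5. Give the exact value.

1/6

Set the curves equal: -x**2 - 8*x - 1 = -3*x + 5, so -x**2 - 5*x - 6 = 0, which factors as -(x + 2)*(x + 3) = 0. The curves meet at x = -3, -2.
On [-3, -2], v = -x**2 - 8*x - 1 is on top; that piece has area ∫[-3,-2] (-x**2 - 5*x - 6) dx = 1/6.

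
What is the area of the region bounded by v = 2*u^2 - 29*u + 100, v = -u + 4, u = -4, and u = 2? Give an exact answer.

On [-4, 2], (2*u^2 - 29*u + 100) - (-u + 4) = 2*u^2 - 28*u + 96 is ≥ 0 throughout, so the area is a single integral of |2*u^2 - 28*u + 96|.
∫[-4,2] (2*u^2 - 28*u + 96) du = 792.

792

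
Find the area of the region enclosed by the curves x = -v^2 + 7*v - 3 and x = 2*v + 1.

Both boundary curves give x as a function of v, so integrate with respect to v. Setting them equal: -v^2 + 5*v - 4 = 0, i.e. -(v - 4)*(v - 1) = 0, so they meet at v = 1, 4.
For v in [1, 4], x = -v^2 + 7*v - 3 is on the right; area = ∫[1,4] (-v^2 + 5*v - 4) dv = 9/2.

9/2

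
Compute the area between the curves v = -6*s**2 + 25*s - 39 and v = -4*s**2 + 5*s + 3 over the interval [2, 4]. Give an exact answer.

The difference (-6*s**2 + 25*s - 39) - (-4*s**2 + 5*s + 3) = -2*s**2 + 20*s - 42 changes sign at s = 3 inside [2, 4], so split the integral there.
∫[2,3] (-2*s**2 + 20*s - 42) ds = -14/3; the area of that piece is 14/3.
∫[3,4] (-2*s**2 + 20*s - 42) ds = 10/3.
Total area = 14/3 + 10/3 = 8.

8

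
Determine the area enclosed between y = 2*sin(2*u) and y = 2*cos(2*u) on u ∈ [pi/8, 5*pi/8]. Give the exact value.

2*sqrt(2)

On [pi/8, 5*pi/8], (2*sin(2*u)) - (2*cos(2*u)) = 2*sin(2*u) - 2*cos(2*u) is ≥ 0 throughout, so the area is a single integral of |2*sin(2*u) - 2*cos(2*u)|.
∫[pi/8,5*pi/8] (2*sin(2*u) - 2*cos(2*u)) du = 2*sqrt(2).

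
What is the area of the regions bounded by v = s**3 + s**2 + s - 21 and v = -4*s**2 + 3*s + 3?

Set the curves equal: s**3 + s**2 + s - 21 = -4*s**2 + 3*s + 3, so s**3 + 5*s**2 - 2*s - 24 = 0, which factors as (s - 2)*(s + 3)*(s + 4) = 0. The curves meet at s = -4, -3, 2.
On [-4, -3], v = s**3 + s**2 + s - 21 is on top; that piece has area ∫[-4,-3] (s**3 + 5*s**2 - 2*s - 24) ds = 11/12.
On [-3, 2], v = -4*s**2 + 3*s + 3 is on top; that piece has area ∫[-3,2] (-(s**3 + 5*s**2 - 2*s - 24)) ds = 875/12.
Total enclosed area = 11/12 + 875/12 = 443/6.

443/6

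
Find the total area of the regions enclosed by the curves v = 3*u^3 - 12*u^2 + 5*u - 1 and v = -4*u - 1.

37/4

Set the curves equal: 3*u^3 - 12*u^2 + 5*u - 1 = -4*u - 1, so 3*u^3 - 12*u^2 + 9*u = 0, which factors as 3*u*(u - 3)*(u - 1) = 0. The curves meet at u = 0, 1, 3.
On [0, 1], v = 3*u^3 - 12*u^2 + 5*u - 1 is on top; that piece has area ∫[0,1] (3*u^3 - 12*u^2 + 9*u) du = 5/4.
On [1, 3], v = -4*u - 1 is on top; that piece has area ∫[1,3] (-(3*u^3 - 12*u^2 + 9*u)) du = 8.
Total enclosed area = 5/4 + 8 = 37/4.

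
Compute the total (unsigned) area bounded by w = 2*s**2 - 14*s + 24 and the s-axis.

1/3

The curve meets the s-axis where 2*s**2 - 14*s + 24 = 0, i.e. 2*(s - 4)*(s - 3) = 0, at s = 3, 4.
On [3, 4] the curve lies below the axis; ∫[3,4] (2*s**2 - 14*s + 24) ds = -1/3, giving area 1/3.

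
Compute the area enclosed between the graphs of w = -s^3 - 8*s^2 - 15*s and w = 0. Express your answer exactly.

Set the curves equal: -s^3 - 8*s^2 - 15*s = 0, so -s^3 - 8*s^2 - 15*s = 0, which factors as -s*(s + 3)*(s + 5) = 0. The curves meet at s = -5, -3, 0.
On [-5, -3], w = 0 is on top; that piece has area ∫[-5,-3] (-(-s^3 - 8*s^2 - 15*s)) ds = 16/3.
On [-3, 0], w = -s^3 - 8*s^2 - 15*s is on top; that piece has area ∫[-3,0] (-s^3 - 8*s^2 - 15*s) ds = 63/4.
Total enclosed area = 16/3 + 63/4 = 253/12.

253/12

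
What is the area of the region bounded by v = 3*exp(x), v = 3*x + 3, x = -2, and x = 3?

On [-2, 3], (3*exp(x)) - (3*x + 3) = -3*x + 3*exp(x) - 3 is ≥ 0 throughout, so the area is a single integral of |-3*x + 3*exp(x) - 3|.
∫[-2,3] (-3*x + 3*exp(x) - 3) dx = -45/2 - 3*exp(-2) + 3*exp(3).

-45/2 - 3*exp(-2) + 3*exp(3)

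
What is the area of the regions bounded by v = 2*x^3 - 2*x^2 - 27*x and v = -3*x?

Set the curves equal: 2*x^3 - 2*x^2 - 27*x = -3*x, so 2*x^3 - 2*x^2 - 24*x = 0, which factors as 2*x*(x - 4)*(x + 3) = 0. The curves meet at x = -3, 0, 4.
On [-3, 0], v = 2*x^3 - 2*x^2 - 27*x is on top; that piece has area ∫[-3,0] (2*x^3 - 2*x^2 - 24*x) dx = 99/2.
On [0, 4], v = -3*x is on top; that piece has area ∫[0,4] (-(2*x^3 - 2*x^2 - 24*x)) dx = 320/3.
Total enclosed area = 99/2 + 320/3 = 937/6.

937/6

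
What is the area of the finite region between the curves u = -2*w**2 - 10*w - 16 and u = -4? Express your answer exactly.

Both boundary curves give u as a function of w, so integrate with respect to w. Setting them equal: -2*w**2 - 10*w - 12 = 0, i.e. -2*(w + 2)*(w + 3) = 0, so they meet at w = -3, -2.
For w in [-3, -2], u = -2*w**2 - 10*w - 16 is on the right; area = ∫[-3,-2] (-2*w**2 - 10*w - 12) dw = 1/3.

1/3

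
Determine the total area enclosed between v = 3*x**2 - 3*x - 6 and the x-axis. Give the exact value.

The curve meets the x-axis where 3*x**2 - 3*x - 6 = 0, i.e. 3*(x - 2)*(x + 1) = 0, at x = -1, 2.
On [-1, 2] the curve lies below the axis; ∫[-1,2] (3*x**2 - 3*x - 6) dx = -27/2, giving area 27/2.

27/2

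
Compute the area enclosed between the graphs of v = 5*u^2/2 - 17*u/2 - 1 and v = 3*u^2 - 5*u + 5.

Set the curves equal: 5*u^2/2 - 17*u/2 - 1 = 3*u^2 - 5*u + 5, so -u^2/2 - 7*u/2 - 6 = 0, which factors as -(u + 3)*(u + 4)/2 = 0. The curves meet at u = -4, -3.
On [-4, -3], v = 5*u^2/2 - 17*u/2 - 1 is on top; that piece has area ∫[-4,-3] (-u^2/2 - 7*u/2 - 6) du = 1/12.

1/12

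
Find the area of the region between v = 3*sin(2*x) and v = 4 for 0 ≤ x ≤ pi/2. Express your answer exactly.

On [0, pi/2], (3*sin(2*x)) - (4) = 3*sin(2*x) - 4 is ≤ 0 throughout, so the area is a single integral of |3*sin(2*x) - 4|.
∫[0,pi/2] (3*sin(2*x) - 4) dx = 3 - 2*pi; the area of that piece is -3 + 2*pi.

-3 + 2*pi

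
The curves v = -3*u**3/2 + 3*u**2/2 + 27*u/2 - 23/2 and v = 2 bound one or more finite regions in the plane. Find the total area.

74

Set the curves equal: -3*u**3/2 + 3*u**2/2 + 27*u/2 - 23/2 = 2, so -3*u**3/2 + 3*u**2/2 + 27*u/2 - 27/2 = 0, which factors as -3*(u - 3)*(u - 1)*(u + 3)/2 = 0. The curves meet at u = -3, 1, 3.
On [-3, 1], v = 2 is on top; that piece has area ∫[-3,1] (-(-3*u**3/2 + 3*u**2/2 + 27*u/2 - 27/2)) du = 64.
On [1, 3], v = -3*u**3/2 + 3*u**2/2 + 27*u/2 - 23/2 is on top; that piece has area ∫[1,3] (-3*u**3/2 + 3*u**2/2 + 27*u/2 - 27/2) du = 10.
Total enclosed area = 64 + 10 = 74.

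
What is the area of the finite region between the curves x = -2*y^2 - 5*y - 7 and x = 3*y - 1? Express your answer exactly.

Both boundary curves give x as a function of y, so integrate with respect to y. Setting them equal: -2*y^2 - 8*y - 6 = 0, i.e. -2*(y + 1)*(y + 3) = 0, so they meet at y = -3, -1.
For y in [-3, -1], x = -2*y^2 - 5*y - 7 is on the right; area = ∫[-3,-1] (-2*y^2 - 8*y - 6) dy = 8/3.

8/3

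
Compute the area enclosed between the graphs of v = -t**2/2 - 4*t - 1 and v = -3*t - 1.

Set the curves equal: -t**2/2 - 4*t - 1 = -3*t - 1, so -t**2/2 - t = 0, which factors as -t*(t + 2)/2 = 0. The curves meet at t = -2, 0.
On [-2, 0], v = -t**2/2 - 4*t - 1 is on top; that piece has area ∫[-2,0] (-t**2/2 - t) dt = 2/3.

2/3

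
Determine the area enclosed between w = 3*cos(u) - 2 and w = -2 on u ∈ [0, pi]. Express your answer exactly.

The difference (3*cos(u) - 2) - (-2) = 3*cos(u) changes sign at u = pi/2 inside [0, pi], so split the integral there.
∫[0,pi/2] (3*cos(u)) du = 3.
∫[pi/2,pi] (3*cos(u)) du = -3; the area of that piece is 3.
Total area = 3 + 3 = 6.

6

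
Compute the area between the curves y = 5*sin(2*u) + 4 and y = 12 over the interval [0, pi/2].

On [0, pi/2], (5*sin(2*u) + 4) - (12) = 5*sin(2*u) - 8 is ≤ 0 throughout, so the area is a single integral of |5*sin(2*u) - 8|.
∫[0,pi/2] (5*sin(2*u) - 8) du = 5 - 4*pi; the area of that piece is -5 + 4*pi.

-5 + 4*pi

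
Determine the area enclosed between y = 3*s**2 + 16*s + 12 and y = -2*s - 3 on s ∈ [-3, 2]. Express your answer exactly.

The difference (3*s**2 + 16*s + 12) - (-2*s - 3) = 3*s**2 + 18*s + 15 changes sign at s = -1 inside [-3, 2], so split the integral there.
∫[-3,-1] (3*s**2 + 18*s + 15) ds = -16; the area of that piece is 16.
∫[-1,2] (3*s**2 + 18*s + 15) ds = 81.
Total area = 16 + 81 = 97.

97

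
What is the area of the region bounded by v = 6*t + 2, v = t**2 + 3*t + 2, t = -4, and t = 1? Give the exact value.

The difference (6*t + 2) - (t**2 + 3*t + 2) = -t**2 + 3*t changes sign at t = 0 inside [-4, 1], so split the integral there.
∫[-4,0] (-t**2 + 3*t) dt = -136/3; the area of that piece is 136/3.
∫[0,1] (-t**2 + 3*t) dt = 7/6.
Total area = 136/3 + 7/6 = 93/2.

93/2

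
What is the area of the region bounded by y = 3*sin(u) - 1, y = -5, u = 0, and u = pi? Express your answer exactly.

On [0, pi], (3*sin(u) - 1) - (-5) = 3*sin(u) + 4 is ≥ 0 throughout, so the area is a single integral of |3*sin(u) + 4|.
∫[0,pi] (3*sin(u) + 4) du = 6 + 4*pi.

6 + 4*pi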